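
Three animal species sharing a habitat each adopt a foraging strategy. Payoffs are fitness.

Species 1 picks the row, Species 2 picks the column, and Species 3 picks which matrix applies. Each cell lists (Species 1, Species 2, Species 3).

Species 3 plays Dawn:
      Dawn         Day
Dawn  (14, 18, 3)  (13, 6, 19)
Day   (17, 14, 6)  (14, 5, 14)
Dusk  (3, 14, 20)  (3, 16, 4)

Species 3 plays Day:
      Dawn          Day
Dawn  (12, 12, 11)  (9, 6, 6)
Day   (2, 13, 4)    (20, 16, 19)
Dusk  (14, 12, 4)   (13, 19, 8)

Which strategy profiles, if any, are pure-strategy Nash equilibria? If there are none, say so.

(Dawn, Dawn, Dawn): Species 1 can switch to Day (14 → 17). Not NE.
(Dawn, Dawn, Day): Species 1 can switch to Dusk (12 → 14). Not NE.
(Dawn, Day, Dawn): Species 1 can switch to Day (13 → 14). Not NE.
(Dawn, Day, Day): Species 1 can switch to Day (9 → 20). Not NE.
(Day, Dawn, Dawn): Species 1 gets 17, best alternative 14; Species 2 gets 14, best alternative 5; Species 3 gets 6, best alternative 4. No profitable deviation — NE.
(Day, Dawn, Day): Species 1 can switch to Dawn (2 → 12). Not NE.
(Day, Day, Dawn): Species 2 can switch to Dawn (5 → 14). Not NE.
(Day, Day, Day): Species 1 gets 20, best alternative 13; Species 2 gets 16, best alternative 13; Species 3 gets 19, best alternative 14. No profitable deviation — NE.
(Dusk, Dawn, Dawn): Species 1 can switch to Dawn (3 → 14). Not NE.
(Dusk, Dawn, Day): Species 2 can switch to Day (12 → 19). Not NE.
(Dusk, Day, Dawn): Species 1 can switch to Dawn (3 → 13). Not NE.
(Dusk, Day, Day): Species 1 can switch to Day (13 → 20). Not NE.

Pure-strategy Nash equilibria: (Day, Dawn, Dawn); (Day, Day, Day)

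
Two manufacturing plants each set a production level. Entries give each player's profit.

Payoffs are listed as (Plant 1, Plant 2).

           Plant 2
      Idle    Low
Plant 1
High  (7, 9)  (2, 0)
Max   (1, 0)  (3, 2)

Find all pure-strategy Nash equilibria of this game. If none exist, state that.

Pure-strategy Nash equilibria: (High, Idle); (Max, Low)

Plant 1 against Idle: payoffs 7, 1 → best response High.
Plant 1 against Low: payoffs 2, 3 → best response Max.
Plant 2 against High: payoffs 9, 0 → best response Idle.
Plant 2 against Max: payoffs 0, 2 → best response Low.
Mutual best responses: (High, Idle); (Max, Low).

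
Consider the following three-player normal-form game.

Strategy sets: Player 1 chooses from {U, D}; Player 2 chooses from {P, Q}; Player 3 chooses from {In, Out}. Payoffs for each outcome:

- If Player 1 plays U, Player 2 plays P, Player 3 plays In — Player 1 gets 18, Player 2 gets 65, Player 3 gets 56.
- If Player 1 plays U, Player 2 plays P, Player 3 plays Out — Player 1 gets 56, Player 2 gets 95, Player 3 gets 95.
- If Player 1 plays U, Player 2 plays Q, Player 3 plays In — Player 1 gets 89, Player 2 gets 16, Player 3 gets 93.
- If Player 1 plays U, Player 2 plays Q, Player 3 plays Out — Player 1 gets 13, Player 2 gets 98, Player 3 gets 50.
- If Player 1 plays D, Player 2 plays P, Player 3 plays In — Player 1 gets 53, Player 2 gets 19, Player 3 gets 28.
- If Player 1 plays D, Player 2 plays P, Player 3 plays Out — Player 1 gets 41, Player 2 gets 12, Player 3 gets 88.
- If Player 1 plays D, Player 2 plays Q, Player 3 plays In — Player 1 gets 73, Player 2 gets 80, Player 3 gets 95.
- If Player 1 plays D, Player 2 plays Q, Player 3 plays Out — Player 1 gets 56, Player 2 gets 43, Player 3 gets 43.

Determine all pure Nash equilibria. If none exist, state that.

For each player, find the best response to each opponent profile; mutual best responses are the pure NE.
Player 1 against (P, In): payoffs 18, 53 → best response D.
Player 1 against (P, Out): payoffs 56, 41 → best response U.
Player 1 against (Q, In): payoffs 89, 73 → best response U.
Player 1 against (Q, Out): payoffs 13, 56 → best response D.
Player 2 against (U, In): payoffs 65, 16 → best response P.
Player 2 against (U, Out): payoffs 95, 98 → best response Q.
Player 2 against (D, In): payoffs 19, 80 → best response Q.
Player 2 against (D, Out): payoffs 12, 43 → best response Q.
Player 3 against (U, P): payoffs 56, 95 → best response Out.
Player 3 against (U, Q): payoffs 93, 50 → best response In.
Player 3 against (D, P): payoffs 28, 88 → best response Out.
Player 3 against (D, Q): payoffs 95, 43 → best response In.
No profile is a mutual best response for all players.

This game has no pure Nash equilibrium.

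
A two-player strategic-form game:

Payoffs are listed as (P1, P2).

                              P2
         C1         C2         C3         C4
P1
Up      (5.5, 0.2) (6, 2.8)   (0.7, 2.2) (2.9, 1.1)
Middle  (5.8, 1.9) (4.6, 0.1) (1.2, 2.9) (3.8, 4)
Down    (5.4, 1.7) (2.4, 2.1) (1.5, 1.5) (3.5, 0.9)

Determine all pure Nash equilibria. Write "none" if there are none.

For each strategy profile, look for a profitable unilateral deviation.
(Up, C1): P1 can switch to Middle (5.5 → 5.8). Not NE.
(Up, C2): P1 gets 6, best alternative 4.6; P2 gets 2.8, best alternative 2.2. No profitable deviation — NE.
(Up, C3): P1 can switch to Middle (0.7 → 1.2). Not NE.
(Up, C4): P1 can switch to Middle (2.9 → 3.8). Not NE.
(Middle, C1): P2 can switch to C3 (1.9 → 2.9). Not NE.
(Middle, C2): P1 can switch to Up (4.6 → 6). Not NE.
(Middle, C3): P1 can switch to Down (1.2 → 1.5). Not NE.
(Middle, C4): P1 gets 3.8, best alternative 3.5; P2 gets 4, best alternative 2.9. No profitable deviation — NE.
(Down, C1): P1 can switch to Up (5.4 → 5.5). Not NE.
(Down, C2): P1 can switch to Up (2.4 → 6). Not NE.
(Down, C3): P2 can switch to C1 (1.5 → 1.7). Not NE.
(Down, C4): P1 can switch to Middle (3.5 → 3.8). Not NE.

The pure Nash equilibria are (Up, C2); (Middle, C4).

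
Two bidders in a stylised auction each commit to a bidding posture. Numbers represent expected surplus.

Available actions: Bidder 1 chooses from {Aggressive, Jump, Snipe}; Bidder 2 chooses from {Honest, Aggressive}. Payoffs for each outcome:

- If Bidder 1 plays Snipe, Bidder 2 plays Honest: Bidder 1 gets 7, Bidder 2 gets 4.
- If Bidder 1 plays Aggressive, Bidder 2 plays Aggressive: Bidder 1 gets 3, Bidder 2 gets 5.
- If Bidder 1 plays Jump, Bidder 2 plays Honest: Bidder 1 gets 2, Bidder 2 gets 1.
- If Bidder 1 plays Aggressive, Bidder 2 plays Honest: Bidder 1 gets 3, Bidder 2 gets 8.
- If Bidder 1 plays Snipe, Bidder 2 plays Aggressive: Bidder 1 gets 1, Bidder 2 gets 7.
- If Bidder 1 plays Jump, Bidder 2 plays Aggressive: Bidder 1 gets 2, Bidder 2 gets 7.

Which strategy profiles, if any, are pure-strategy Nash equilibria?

Bidder 1 against Honest: payoffs 3, 2, 7 → best response Snipe.
Bidder 1 against Aggressive: payoffs 3, 2, 1 → best response Aggressive.
Bidder 2 against Aggressive: payoffs 8, 5 → best response Honest.
Bidder 2 against Jump: payoffs 1, 7 → best response Aggressive.
Bidder 2 against Snipe: payoffs 4, 7 → best response Aggressive.
No profile is a mutual best response for all players.

This game has no pure Nash equilibrium.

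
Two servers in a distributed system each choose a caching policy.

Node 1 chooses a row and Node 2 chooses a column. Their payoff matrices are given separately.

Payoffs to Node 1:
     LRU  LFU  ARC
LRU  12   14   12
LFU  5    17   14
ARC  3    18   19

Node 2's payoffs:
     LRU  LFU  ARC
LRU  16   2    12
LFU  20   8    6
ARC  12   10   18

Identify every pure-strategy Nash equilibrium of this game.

Node 1 against LRU: payoffs 12, 5, 3 → best response LRU.
Node 1 against LFU: payoffs 14, 17, 18 → best response ARC.
Node 1 against ARC: payoffs 12, 14, 19 → best response ARC.
Node 2 against LRU: payoffs 16, 2, 12 → best response LRU.
Node 2 against LFU: payoffs 20, 8, 6 → best response LRU.
Node 2 against ARC: payoffs 12, 10, 18 → best response ARC.
Mutual best responses: (LRU, LRU); (ARC, ARC).

The pure Nash equilibria are (LRU, LRU), (ARC, ARC).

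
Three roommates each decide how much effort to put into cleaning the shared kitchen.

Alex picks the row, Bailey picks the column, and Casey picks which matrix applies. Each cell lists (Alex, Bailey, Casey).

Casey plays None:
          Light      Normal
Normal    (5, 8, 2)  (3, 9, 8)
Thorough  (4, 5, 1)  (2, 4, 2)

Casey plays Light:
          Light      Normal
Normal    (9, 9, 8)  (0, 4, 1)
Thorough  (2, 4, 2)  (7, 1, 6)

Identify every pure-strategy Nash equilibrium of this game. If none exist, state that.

Mark each player's best response to every combination of opponents' strategies; a profile where every player is best-responding is a pure Nash equilibrium.
Alex against (Light, None): payoffs 5, 4 → best response Normal.
Alex against (Light, Light): payoffs 9, 2 → best response Normal.
Alex against (Normal, None): payoffs 3, 2 → best response Normal.
Alex against (Normal, Light): payoffs 0, 7 → best response Thorough.
Bailey against (Normal, None): payoffs 8, 9 → best response Normal.
Bailey against (Normal, Light): payoffs 9, 4 → best response Light.
Bailey against (Thorough, None): payoffs 5, 4 → best response Light.
Bailey against (Thorough, Light): payoffs 4, 1 → best response Light.
Casey against (Normal, Light): payoffs 2, 8 → best response Light.
Casey against (Normal, Normal): payoffs 8, 1 → best response None.
Casey against (Thorough, Light): payoffs 1, 2 → best response Light.
Casey against (Thorough, Normal): payoffs 2, 6 → best response Light.
Mutual best responses: (Normal, Light, Light); (Normal, Normal, None).

(Normal, Light, Light), (Normal, Normal, None)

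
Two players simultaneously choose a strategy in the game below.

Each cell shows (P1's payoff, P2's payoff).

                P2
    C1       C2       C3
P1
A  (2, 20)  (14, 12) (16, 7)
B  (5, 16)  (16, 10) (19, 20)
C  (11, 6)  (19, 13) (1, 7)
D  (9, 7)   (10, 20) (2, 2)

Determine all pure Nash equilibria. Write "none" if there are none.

P1 against C1: payoffs 2, 5, 11, 9 → best response C.
P1 against C2: payoffs 14, 16, 19, 10 → best response C.
P1 against C3: payoffs 16, 19, 1, 2 → best response B.
P2 against A: payoffs 20, 12, 7 → best response C1.
P2 against B: payoffs 16, 10, 20 → best response C3.
P2 against C: payoffs 6, 13, 7 → best response C2.
P2 against D: payoffs 7, 20, 2 → best response C2.
Mutual best responses: (B, C3); (C, C2).

(B, C3) and (C, C2)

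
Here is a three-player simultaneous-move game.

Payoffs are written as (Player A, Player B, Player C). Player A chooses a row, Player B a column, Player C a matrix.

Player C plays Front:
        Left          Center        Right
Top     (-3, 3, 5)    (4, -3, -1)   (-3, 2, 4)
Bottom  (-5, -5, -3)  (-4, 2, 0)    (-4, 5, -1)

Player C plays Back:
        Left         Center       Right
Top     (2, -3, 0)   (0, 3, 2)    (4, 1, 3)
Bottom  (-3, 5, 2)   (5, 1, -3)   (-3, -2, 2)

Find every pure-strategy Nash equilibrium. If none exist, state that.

Pure NE: (Top, Left, Front)

Check each profile: it is a Nash equilibrium iff no player can strictly gain by switching unilaterally.
(Top, Left, Front): Player A gets -3, best alternative -5; Player B gets 3, best alternative 2; Player C gets 5, best alternative 0. No profitable deviation — NE.
(Top, Left, Back): Player B can switch to Center (-3 → 3). Not NE.
(Top, Center, Front): Player B can switch to Left (-3 → 3). Not NE.
(Top, Center, Back): Player A can switch to Bottom (0 → 5). Not NE.
(Top, Right, Front): Player B can switch to Left (2 → 3). Not NE.
(Top, Right, Back): Player B can switch to Center (1 → 3). Not NE.
(Bottom, Left, Front): Player A can switch to Top (-5 → -3). Not NE.
(The remaining 5 profiles each have a profitable deviation by the same check.)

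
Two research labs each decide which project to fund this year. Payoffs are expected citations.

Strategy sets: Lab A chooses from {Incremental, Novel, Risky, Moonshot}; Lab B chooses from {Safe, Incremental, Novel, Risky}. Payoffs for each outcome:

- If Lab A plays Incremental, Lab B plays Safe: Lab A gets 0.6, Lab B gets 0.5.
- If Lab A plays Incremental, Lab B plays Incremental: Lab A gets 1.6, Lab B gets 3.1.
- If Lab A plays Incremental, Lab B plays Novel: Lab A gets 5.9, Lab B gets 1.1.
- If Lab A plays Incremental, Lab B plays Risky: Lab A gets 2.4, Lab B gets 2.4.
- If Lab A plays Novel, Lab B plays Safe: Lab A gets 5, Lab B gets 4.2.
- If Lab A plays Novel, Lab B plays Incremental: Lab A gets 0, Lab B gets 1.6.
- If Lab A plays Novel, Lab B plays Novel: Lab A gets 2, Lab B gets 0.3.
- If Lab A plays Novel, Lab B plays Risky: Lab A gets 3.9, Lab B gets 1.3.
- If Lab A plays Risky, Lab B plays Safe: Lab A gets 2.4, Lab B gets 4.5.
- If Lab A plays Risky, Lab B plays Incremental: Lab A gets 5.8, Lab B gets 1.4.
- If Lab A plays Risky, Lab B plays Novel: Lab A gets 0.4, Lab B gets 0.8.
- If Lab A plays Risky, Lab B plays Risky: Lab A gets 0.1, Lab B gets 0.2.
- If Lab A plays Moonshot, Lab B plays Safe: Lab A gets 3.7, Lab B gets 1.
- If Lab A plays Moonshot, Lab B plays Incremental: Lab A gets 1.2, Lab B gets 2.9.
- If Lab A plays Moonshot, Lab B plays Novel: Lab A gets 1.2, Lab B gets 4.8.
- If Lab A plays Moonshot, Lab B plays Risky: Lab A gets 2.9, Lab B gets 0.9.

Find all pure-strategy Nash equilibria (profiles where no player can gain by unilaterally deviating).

(Novel, Safe)

Mark each player's best response to every combination of opponents' strategies; a profile where every player is best-responding is a pure Nash equilibrium.
Lab A against Safe: payoffs 0.6, 5, 2.4, 3.7 → best response Novel.
Lab A against Incremental: payoffs 1.6, 0, 5.8, 1.2 → best response Risky.
Lab A against Novel: payoffs 5.9, 2, 0.4, 1.2 → best response Incremental.
Lab A against Risky: payoffs 2.4, 3.9, 0.1, 2.9 → best response Novel.
Lab B against Incremental: payoffs 0.5, 3.1, 1.1, 2.4 → best response Incremental.
Lab B against Novel: payoffs 4.2, 1.6, 0.3, 1.3 → best response Safe.
Lab B against Risky: payoffs 4.5, 1.4, 0.8, 0.2 → best response Safe.
Lab B against Moonshot: payoffs 1, 2.9, 4.8, 0.9 → best response Novel.
Mutual best responses: (Novel, Safe).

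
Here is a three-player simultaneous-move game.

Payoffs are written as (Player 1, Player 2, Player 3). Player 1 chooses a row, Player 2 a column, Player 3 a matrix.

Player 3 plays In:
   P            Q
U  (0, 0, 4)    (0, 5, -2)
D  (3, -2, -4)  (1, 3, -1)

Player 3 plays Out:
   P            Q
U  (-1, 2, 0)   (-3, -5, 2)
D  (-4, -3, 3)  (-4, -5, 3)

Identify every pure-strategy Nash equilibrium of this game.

There is no pure-strategy Nash equilibrium.

For each player, find the best response to each opponent profile; mutual best responses are the pure NE.
Player 1 against (P, In): payoffs 0, 3 → best response D.
Player 1 against (P, Out): payoffs -1, -4 → best response U.
Player 1 against (Q, In): payoffs 0, 1 → best response D.
Player 1 against (Q, Out): payoffs -3, -4 → best response U.
Player 2 against (U, In): payoffs 0, 5 → best response Q.
Player 2 against (U, Out): payoffs 2, -5 → best response P.
Player 2 against (D, In): payoffs -2, 3 → best response Q.
Player 2 against (D, Out): payoffs -3, -5 → best response P.
Player 3 against (U, P): payoffs 4, 0 → best response In.
Player 3 against (U, Q): payoffs -2, 2 → best response Out.
Player 3 against (D, P): payoffs -4, 3 → best response Out.
Player 3 against (D, Q): payoffs -1, 3 → best response Out.
No profile is a mutual best response for all players.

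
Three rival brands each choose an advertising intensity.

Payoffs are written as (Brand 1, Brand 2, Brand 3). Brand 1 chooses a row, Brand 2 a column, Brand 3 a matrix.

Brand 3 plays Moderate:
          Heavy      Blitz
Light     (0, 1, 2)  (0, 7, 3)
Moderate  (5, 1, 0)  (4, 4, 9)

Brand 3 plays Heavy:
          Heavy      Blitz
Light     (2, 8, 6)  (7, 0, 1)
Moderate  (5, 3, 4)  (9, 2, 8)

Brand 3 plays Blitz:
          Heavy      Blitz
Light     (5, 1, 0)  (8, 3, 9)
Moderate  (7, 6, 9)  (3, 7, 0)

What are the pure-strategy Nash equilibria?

Brand 1 against (Heavy, Moderate): payoffs 0, 5 → best response Moderate.
Brand 1 against (Heavy, Heavy): payoffs 2, 5 → best response Moderate.
Brand 1 against (Heavy, Blitz): payoffs 5, 7 → best response Moderate.
Brand 1 against (Blitz, Moderate): payoffs 0, 4 → best response Moderate.
Brand 1 against (Blitz, Heavy): payoffs 7, 9 → best response Moderate.
Brand 1 against (Blitz, Blitz): payoffs 8, 3 → best response Light.
Brand 2 against (Light, Moderate): payoffs 1, 7 → best response Blitz.
Brand 2 against (Light, Heavy): payoffs 8, 0 → best response Heavy.
Brand 2 against (Light, Blitz): payoffs 1, 3 → best response Blitz.
Brand 2 against (Moderate, Moderate): payoffs 1, 4 → best response Blitz.
Brand 2 against (Moderate, Heavy): payoffs 3, 2 → best response Heavy.
Brand 2 against (Moderate, Blitz): payoffs 6, 7 → best response Blitz.
Brand 3 against (Light, Heavy): payoffs 2, 6, 0 → best response Heavy.
Brand 3 against (Light, Blitz): payoffs 3, 1, 9 → best response Blitz.
Brand 3 against (Moderate, Heavy): payoffs 0, 4, 9 → best response Blitz.
Brand 3 against (Moderate, Blitz): payoffs 9, 8, 0 → best response Moderate.
Mutual best responses: (Light, Blitz, Blitz); (Moderate, Blitz, Moderate).

(Light, Blitz, Blitz) and (Moderate, Blitz, Moderate)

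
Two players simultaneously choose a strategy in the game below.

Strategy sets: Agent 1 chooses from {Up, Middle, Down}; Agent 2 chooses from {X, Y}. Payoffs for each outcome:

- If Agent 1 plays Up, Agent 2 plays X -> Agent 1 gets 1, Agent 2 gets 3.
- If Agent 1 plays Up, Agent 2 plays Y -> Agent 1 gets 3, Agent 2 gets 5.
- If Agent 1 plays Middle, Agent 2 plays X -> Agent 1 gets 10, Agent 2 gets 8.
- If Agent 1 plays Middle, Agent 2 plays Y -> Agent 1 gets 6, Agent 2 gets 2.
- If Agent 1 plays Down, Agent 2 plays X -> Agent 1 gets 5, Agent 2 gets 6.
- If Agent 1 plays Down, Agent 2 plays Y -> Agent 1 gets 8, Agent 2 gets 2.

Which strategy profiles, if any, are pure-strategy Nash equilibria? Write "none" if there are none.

Pure NE: (Middle, X)

(Up, X): Agent 1 can switch to Middle (1 → 10). Not NE.
(Up, Y): Agent 1 can switch to Middle (3 → 6). Not NE.
(Middle, X): Agent 1 gets 10, best alternative 5; Agent 2 gets 8, best alternative 2. No profitable deviation — NE.
(Middle, Y): Agent 1 can switch to Down (6 → 8). Not NE.
(Down, X): Agent 1 can switch to Middle (5 → 10). Not NE.
(Down, Y): Agent 2 can switch to X (2 → 6). Not NE.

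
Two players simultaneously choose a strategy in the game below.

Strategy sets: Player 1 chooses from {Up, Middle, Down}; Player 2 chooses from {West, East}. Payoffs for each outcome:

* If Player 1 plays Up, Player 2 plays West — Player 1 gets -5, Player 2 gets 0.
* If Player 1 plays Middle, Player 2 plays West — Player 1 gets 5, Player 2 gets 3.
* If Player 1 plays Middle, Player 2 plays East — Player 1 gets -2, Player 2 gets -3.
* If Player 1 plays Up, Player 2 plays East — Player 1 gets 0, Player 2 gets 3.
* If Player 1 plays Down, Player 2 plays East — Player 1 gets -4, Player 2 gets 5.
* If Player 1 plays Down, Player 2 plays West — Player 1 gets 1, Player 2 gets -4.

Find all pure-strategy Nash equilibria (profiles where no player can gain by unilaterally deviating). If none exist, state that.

Player 1 against West: payoffs -5, 5, 1 → best response Middle.
Player 1 against East: payoffs 0, -2, -4 → best response Up.
Player 2 against Up: payoffs 0, 3 → best response East.
Player 2 against Middle: payoffs 3, -3 → best response West.
Player 2 against Down: payoffs -4, 5 → best response East.
Mutual best responses: (Up, East); (Middle, West).

Pure-strategy Nash equilibria: (Up, East); (Middle, West)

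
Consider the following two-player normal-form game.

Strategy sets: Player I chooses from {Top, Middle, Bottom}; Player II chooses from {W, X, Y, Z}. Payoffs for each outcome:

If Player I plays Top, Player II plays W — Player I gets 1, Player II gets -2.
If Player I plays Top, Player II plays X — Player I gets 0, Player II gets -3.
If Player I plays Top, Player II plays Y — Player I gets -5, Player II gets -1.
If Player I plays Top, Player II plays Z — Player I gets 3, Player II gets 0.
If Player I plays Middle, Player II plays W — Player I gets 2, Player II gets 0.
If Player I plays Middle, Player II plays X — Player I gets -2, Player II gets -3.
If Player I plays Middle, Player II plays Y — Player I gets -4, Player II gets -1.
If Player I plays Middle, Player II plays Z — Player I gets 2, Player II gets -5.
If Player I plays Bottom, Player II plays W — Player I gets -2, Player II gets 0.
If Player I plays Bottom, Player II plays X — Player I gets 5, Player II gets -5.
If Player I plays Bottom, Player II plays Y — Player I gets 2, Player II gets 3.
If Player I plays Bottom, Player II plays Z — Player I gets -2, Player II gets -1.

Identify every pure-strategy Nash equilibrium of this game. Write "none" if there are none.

(Top, W): Player I can switch to Middle (1 → 2). Not NE.
(Top, X): Player I can switch to Bottom (0 → 5). Not NE.
(Top, Y): Player I can switch to Middle (-5 → -4). Not NE.
(Top, Z): Player I gets 3, best alternative 2; Player II gets 0, best alternative -1. No profitable deviation — NE.
(Middle, W): Player I gets 2, best alternative 1; Player II gets 0, best alternative -1. No profitable deviation — NE.
(Middle, X): Player I can switch to Top (-2 → 0). Not NE.
(Middle, Y): Player I can switch to Bottom (-4 → 2). Not NE.
(Middle, Z): Player I can switch to Top (2 → 3). Not NE.
(Bottom, W): Player I can switch to Top (-2 → 1). Not NE.
(Bottom, X): Player II can switch to W (-5 → 0). Not NE.
(Bottom, Y): Player I gets 2, best alternative -4; Player II gets 3, best alternative 0. No profitable deviation — NE.
(Bottom, Z): Player I can switch to Top (-2 → 3). Not NE.

The pure Nash equilibria are (Top, Z) and (Middle, W) and (Bottom, Y).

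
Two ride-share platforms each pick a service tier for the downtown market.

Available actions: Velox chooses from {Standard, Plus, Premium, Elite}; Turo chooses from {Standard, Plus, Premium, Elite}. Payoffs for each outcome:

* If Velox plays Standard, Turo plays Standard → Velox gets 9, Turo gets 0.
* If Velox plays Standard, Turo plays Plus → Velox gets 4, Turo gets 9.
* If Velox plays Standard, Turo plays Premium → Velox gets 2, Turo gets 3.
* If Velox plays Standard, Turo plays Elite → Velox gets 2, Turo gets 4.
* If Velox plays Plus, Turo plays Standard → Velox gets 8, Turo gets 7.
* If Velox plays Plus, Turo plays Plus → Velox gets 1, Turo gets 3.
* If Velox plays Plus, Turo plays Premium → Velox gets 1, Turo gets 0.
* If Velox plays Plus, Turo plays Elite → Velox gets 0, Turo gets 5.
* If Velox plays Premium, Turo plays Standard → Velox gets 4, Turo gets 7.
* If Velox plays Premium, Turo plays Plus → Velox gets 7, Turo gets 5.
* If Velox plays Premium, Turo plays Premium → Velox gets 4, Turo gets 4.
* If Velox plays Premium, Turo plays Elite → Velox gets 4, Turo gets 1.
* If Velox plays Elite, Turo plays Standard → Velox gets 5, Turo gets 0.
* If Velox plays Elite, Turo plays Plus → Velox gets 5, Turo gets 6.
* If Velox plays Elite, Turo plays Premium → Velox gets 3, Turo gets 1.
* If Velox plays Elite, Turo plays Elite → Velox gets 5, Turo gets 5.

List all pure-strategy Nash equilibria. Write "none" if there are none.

This game has no pure Nash equilibrium.

Velox against Standard: payoffs 9, 8, 4, 5 → best response Standard.
Velox against Plus: payoffs 4, 1, 7, 5 → best response Premium.
Velox against Premium: payoffs 2, 1, 4, 3 → best response Premium.
Velox against Elite: payoffs 2, 0, 4, 5 → best response Elite.
Turo against Standard: payoffs 0, 9, 3, 4 → best response Plus.
Turo against Plus: payoffs 7, 3, 0, 5 → best response Standard.
Turo against Premium: payoffs 7, 5, 4, 1 → best response Standard.
Turo against Elite: payoffs 0, 6, 1, 5 → best response Plus.
No profile is a mutual best response for all players.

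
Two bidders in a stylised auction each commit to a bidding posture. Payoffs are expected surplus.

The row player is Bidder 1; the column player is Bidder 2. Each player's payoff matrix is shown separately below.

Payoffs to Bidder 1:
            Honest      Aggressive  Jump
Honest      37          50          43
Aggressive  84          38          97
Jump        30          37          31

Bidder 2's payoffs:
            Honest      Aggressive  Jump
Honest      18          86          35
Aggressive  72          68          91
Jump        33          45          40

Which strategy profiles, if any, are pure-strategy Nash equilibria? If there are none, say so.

The pure Nash equilibria are (Honest, Aggressive), (Aggressive, Jump).

Bidder 1 against Honest: payoffs 37, 84, 30 → best response Aggressive.
Bidder 1 against Aggressive: payoffs 50, 38, 37 → best response Honest.
Bidder 1 against Jump: payoffs 43, 97, 31 → best response Aggressive.
Bidder 2 against Honest: payoffs 18, 86, 35 → best response Aggressive.
Bidder 2 against Aggressive: payoffs 72, 68, 91 → best response Jump.
Bidder 2 against Jump: payoffs 33, 45, 40 → best response Aggressive.
Mutual best responses: (Honest, Aggressive); (Aggressive, Jump).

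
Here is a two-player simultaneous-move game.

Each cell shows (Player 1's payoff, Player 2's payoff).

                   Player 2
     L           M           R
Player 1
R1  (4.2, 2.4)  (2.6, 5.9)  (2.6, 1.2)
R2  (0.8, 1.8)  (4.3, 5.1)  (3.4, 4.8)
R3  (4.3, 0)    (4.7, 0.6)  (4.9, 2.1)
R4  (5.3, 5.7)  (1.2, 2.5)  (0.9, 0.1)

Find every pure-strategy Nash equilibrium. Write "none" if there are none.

The pure Nash equilibria are (R3, R), (R4, L).

For each strategy profile, look for a profitable unilateral deviation.
(R1, L): Player 1 can switch to R3 (4.2 → 4.3). Not NE.
(R1, M): Player 1 can switch to R2 (2.6 → 4.3). Not NE.
(R1, R): Player 1 can switch to R2 (2.6 → 3.4). Not NE.
(R2, L): Player 1 can switch to R1 (0.8 → 4.2). Not NE.
(R2, M): Player 1 can switch to R3 (4.3 → 4.7). Not NE.
(R2, R): Player 1 can switch to R3 (3.4 → 4.9). Not NE.
(R3, L): Player 1 can switch to R4 (4.3 → 5.3). Not NE.
(R3, M): Player 2 can switch to R (0.6 → 2.1). Not NE.
(R3, R): Player 1 gets 4.9, best alternative 3.4; Player 2 gets 2.1, best alternative 0.6. No profitable deviation — NE.
(R4, L): Player 1 gets 5.3, best alternative 4.3; Player 2 gets 5.7, best alternative 2.5. No profitable deviation — NE.
(The remaining 2 profiles each have a profitable deviation by the same check.)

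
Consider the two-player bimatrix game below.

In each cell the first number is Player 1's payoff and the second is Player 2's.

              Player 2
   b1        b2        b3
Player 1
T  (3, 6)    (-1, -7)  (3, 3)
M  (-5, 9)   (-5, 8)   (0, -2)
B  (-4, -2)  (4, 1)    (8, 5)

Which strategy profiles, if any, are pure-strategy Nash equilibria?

(T, b1): Player 1 gets 3, best alternative -4; Player 2 gets 6, best alternative 3. No profitable deviation — NE.
(T, b2): Player 1 can switch to B (-1 → 4). Not NE.
(T, b3): Player 1 can switch to B (3 → 8). Not NE.
(M, b1): Player 1 can switch to T (-5 → 3). Not NE.
(M, b2): Player 1 can switch to T (-5 → -1). Not NE.
(M, b3): Player 1 can switch to T (0 → 3). Not NE.
(B, b1): Player 1 can switch to T (-4 → 3). Not NE.
(B, b2): Player 2 can switch to b3 (1 → 5). Not NE.
(B, b3): Player 1 gets 8, best alternative 3; Player 2 gets 5, best alternative 1. No profitable deviation — NE.

(T, b1) and (B, b3)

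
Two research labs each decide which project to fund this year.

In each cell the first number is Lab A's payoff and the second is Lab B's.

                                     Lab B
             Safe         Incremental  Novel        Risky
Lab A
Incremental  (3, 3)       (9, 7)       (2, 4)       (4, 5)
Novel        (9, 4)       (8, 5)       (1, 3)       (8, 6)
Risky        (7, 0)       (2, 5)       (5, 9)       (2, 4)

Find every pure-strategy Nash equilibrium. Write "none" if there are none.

(Incremental, Incremental) and (Novel, Risky) and (Risky, Novel)

For each player, find the best response to each opponent profile; mutual best responses are the pure NE.
Lab A against Safe: payoffs 3, 9, 7 → best response Novel.
Lab A against Incremental: payoffs 9, 8, 2 → best response Incremental.
Lab A against Novel: payoffs 2, 1, 5 → best response Risky.
Lab A against Risky: payoffs 4, 8, 2 → best response Novel.
Lab B against Incremental: payoffs 3, 7, 4, 5 → best response Incremental.
Lab B against Novel: payoffs 4, 5, 3, 6 → best response Risky.
Lab B against Risky: payoffs 0, 5, 9, 4 → best response Novel.
Mutual best responses: (Incremental, Incremental); (Novel, Risky); (Risky, Novel).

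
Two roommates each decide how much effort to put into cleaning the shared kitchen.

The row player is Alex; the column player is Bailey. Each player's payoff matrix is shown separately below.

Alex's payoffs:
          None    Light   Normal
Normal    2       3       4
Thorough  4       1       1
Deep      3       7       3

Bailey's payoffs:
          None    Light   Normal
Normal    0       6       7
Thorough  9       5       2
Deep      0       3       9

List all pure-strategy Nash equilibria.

Alex against None: payoffs 2, 4, 3 → best response Thorough.
Alex against Light: payoffs 3, 1, 7 → best response Deep.
Alex against Normal: payoffs 4, 1, 3 → best response Normal.
Bailey against Normal: payoffs 0, 6, 7 → best response Normal.
Bailey against Thorough: payoffs 9, 5, 2 → best response None.
Bailey against Deep: payoffs 0, 3, 9 → best response Normal.
Mutual best responses: (Normal, Normal); (Thorough, None).

The pure Nash equilibria are (Normal, Normal), (Thorough, None).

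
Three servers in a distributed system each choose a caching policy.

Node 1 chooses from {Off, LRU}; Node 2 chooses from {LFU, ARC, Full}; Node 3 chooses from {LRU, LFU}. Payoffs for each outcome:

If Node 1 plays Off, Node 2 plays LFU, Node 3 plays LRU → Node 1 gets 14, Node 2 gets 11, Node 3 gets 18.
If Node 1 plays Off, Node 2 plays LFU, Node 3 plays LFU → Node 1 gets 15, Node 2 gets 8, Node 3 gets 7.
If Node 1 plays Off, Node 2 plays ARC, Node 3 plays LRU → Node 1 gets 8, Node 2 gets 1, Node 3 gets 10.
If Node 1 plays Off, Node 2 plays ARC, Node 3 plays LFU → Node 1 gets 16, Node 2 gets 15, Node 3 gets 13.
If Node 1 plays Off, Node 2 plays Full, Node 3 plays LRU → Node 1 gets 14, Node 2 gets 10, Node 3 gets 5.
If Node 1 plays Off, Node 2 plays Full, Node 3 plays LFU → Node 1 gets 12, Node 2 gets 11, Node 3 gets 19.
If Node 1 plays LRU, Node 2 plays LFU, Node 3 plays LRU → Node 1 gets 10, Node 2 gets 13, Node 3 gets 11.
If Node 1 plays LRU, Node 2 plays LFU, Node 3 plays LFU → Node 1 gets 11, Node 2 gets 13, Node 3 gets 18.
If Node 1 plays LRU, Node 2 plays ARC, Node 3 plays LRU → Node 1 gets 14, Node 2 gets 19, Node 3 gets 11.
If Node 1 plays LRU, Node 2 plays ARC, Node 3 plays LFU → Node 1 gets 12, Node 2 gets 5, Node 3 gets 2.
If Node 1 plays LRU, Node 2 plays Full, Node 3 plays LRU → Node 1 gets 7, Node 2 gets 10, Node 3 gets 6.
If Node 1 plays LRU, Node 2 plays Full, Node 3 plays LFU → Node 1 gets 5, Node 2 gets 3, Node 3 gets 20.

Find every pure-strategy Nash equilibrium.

Mark each player's best response to every combination of opponents' strategies; a profile where every player is best-responding is a pure Nash equilibrium.
Node 1 against (LFU, LRU): payoffs 14, 10 → best response Off.
Node 1 against (LFU, LFU): payoffs 15, 11 → best response Off.
Node 1 against (ARC, LRU): payoffs 8, 14 → best response LRU.
Node 1 against (ARC, LFU): payoffs 16, 12 → best response Off.
Node 1 against (Full, LRU): payoffs 14, 7 → best response Off.
Node 1 against (Full, LFU): payoffs 12, 5 → best response Off.
Node 2 against (Off, LRU): payoffs 11, 1, 10 → best response LFU.
Node 2 against (Off, LFU): payoffs 8, 15, 11 → best response ARC.
Node 2 against (LRU, LRU): payoffs 13, 19, 10 → best response ARC.
Node 2 against (LRU, LFU): payoffs 13, 5, 3 → best response LFU.
Node 3 against (Off, LFU): payoffs 18, 7 → best response LRU.
Node 3 against (Off, ARC): payoffs 10, 13 → best response LFU.
Node 3 against (Off, Full): payoffs 5, 19 → best response LFU.
Node 3 against (LRU, LFU): payoffs 11, 18 → best response LFU.
Node 3 against (LRU, ARC): payoffs 11, 2 → best response LRU.
Node 3 against (LRU, Full): payoffs 6, 20 → best response LFU.
Mutual best responses: (Off, LFU, LRU); (Off, ARC, LFU); (LRU, ARC, LRU).

Pure-strategy Nash equilibria: (Off, LFU, LRU), (Off, ARC, LFU), (LRU, ARC, LRU)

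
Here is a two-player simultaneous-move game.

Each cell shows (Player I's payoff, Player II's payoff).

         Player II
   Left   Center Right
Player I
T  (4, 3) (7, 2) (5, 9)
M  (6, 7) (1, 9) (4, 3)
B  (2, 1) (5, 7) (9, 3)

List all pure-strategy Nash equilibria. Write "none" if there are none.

No pure-strategy Nash equilibrium.

Player I against Left: payoffs 4, 6, 2 → best response M.
Player I against Center: payoffs 7, 1, 5 → best response T.
Player I against Right: payoffs 5, 4, 9 → best response B.
Player II against T: payoffs 3, 2, 9 → best response Right.
Player II against M: payoffs 7, 9, 3 → best response Center.
Player II against B: payoffs 1, 7, 3 → best response Center.
No profile is a mutual best response for all players.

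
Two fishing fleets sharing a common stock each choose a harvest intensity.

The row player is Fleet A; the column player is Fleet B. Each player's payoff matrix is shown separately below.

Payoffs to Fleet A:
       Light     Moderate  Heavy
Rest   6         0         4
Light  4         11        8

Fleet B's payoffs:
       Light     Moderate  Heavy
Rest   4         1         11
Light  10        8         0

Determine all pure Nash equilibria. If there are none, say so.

Fleet A against Light: payoffs 6, 4 → best response Rest.
Fleet A against Moderate: payoffs 0, 11 → best response Light.
Fleet A against Heavy: payoffs 4, 8 → best response Light.
Fleet B against Rest: payoffs 4, 1, 11 → best response Heavy.
Fleet B against Light: payoffs 10, 8, 0 → best response Light.
No profile is a mutual best response for all players.

There is no pure-strategy Nash equilibrium.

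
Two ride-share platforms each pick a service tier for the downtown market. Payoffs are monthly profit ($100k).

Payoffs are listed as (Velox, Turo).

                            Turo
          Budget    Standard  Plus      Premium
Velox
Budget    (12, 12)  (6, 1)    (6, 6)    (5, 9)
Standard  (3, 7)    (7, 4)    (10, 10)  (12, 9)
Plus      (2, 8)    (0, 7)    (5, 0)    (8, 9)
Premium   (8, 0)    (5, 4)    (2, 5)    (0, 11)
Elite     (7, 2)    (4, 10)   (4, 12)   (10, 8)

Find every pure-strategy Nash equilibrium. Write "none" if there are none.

(Budget, Budget) and (Standard, Plus)

Velox against Budget: payoffs 12, 3, 2, 8, 7 → best response Budget.
Velox against Standard: payoffs 6, 7, 0, 5, 4 → best response Standard.
Velox against Plus: payoffs 6, 10, 5, 2, 4 → best response Standard.
Velox against Premium: payoffs 5, 12, 8, 0, 10 → best response Standard.
Turo against Budget: payoffs 12, 1, 6, 9 → best response Budget.
Turo against Standard: payoffs 7, 4, 10, 9 → best response Plus.
Turo against Plus: payoffs 8, 7, 0, 9 → best response Premium.
Turo against Premium: payoffs 0, 4, 5, 11 → best response Premium.
Turo against Elite: payoffs 2, 10, 12, 8 → best response Plus.
Mutual best responses: (Budget, Budget); (Standard, Plus).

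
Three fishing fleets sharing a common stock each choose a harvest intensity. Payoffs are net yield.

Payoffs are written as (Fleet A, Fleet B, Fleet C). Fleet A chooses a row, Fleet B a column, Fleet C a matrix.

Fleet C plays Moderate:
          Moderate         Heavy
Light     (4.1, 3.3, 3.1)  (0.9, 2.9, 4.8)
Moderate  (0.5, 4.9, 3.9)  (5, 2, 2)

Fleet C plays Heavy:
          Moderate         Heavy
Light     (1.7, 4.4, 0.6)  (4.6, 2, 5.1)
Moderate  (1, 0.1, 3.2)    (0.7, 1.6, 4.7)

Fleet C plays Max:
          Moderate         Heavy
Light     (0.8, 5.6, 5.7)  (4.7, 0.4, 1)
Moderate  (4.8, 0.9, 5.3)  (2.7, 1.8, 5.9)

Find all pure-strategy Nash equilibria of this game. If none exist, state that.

(Light, Moderate, Moderate): Fleet C can switch to Max (3.1 → 5.7). Not NE.
(Light, Moderate, Heavy): Fleet C can switch to Moderate (0.6 → 3.1). Not NE.
(Light, Moderate, Max): Fleet A can switch to Moderate (0.8 → 4.8). Not NE.
(Light, Heavy, Moderate): Fleet A can switch to Moderate (0.9 → 5). Not NE.
(Light, Heavy, Heavy): Fleet B can switch to Moderate (2 → 4.4). Not NE.
(Light, Heavy, Max): Fleet B can switch to Moderate (0.4 → 5.6). Not NE.
(Moderate, Moderate, Moderate): Fleet A can switch to Light (0.5 → 4.1). Not NE.
(Moderate, Moderate, Heavy): Fleet A can switch to Light (1 → 1.7). Not NE.
(Moderate, Moderate, Max): Fleet B can switch to Heavy (0.9 → 1.8). Not NE.
(Moderate, Heavy, Moderate): Fleet B can switch to Moderate (2 → 4.9). Not NE.
(Moderate, Heavy, Heavy): Fleet A can switch to Light (0.7 → 4.6). Not NE.
(Moderate, Heavy, Max): Fleet A can switch to Light (2.7 → 4.7). Not NE.

There is no pure-strategy Nash equilibrium.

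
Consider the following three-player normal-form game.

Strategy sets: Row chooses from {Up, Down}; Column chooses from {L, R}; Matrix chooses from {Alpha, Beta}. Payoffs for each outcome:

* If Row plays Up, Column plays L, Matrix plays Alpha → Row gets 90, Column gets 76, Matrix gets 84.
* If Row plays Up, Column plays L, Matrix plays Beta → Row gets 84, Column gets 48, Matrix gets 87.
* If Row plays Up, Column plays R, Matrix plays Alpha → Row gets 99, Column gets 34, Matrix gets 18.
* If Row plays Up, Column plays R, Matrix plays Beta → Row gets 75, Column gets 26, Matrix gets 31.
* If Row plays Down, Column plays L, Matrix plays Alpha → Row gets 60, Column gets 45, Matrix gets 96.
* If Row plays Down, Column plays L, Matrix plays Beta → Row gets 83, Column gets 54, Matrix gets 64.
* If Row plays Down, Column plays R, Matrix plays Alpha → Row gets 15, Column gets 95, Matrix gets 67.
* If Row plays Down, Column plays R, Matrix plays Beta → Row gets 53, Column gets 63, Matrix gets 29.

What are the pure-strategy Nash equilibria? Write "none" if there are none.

(Up, L, Alpha): Matrix can switch to Beta (84 → 87). Not NE.
(Up, L, Beta): Row gets 84, best alternative 83; Column gets 48, best alternative 26; Matrix gets 87, best alternative 84. No profitable deviation — NE.
(Up, R, Alpha): Column can switch to L (34 → 76). Not NE.
(Up, R, Beta): Column can switch to L (26 → 48). Not NE.
(Down, L, Alpha): Row can switch to Up (60 → 90). Not NE.
(Down, L, Beta): Row can switch to Up (83 → 84). Not NE.
(Down, R, Alpha): Row can switch to Up (15 → 99). Not NE.
(Down, R, Beta): Row can switch to Up (53 → 75). Not NE.

Pure NE: (Up, L, Beta)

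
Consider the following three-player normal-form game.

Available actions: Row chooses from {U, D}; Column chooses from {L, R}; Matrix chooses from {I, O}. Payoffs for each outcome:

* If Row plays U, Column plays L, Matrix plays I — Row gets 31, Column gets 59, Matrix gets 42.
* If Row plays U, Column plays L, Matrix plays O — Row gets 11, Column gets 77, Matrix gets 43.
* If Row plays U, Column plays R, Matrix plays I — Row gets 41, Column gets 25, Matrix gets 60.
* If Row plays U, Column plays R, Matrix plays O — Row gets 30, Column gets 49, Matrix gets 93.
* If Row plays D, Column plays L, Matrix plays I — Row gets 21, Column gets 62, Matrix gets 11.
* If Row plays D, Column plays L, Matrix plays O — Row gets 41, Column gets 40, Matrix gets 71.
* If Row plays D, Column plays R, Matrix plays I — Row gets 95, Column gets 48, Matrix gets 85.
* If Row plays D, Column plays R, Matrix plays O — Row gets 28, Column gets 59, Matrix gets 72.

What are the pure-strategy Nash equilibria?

none

Check each profile: it is a Nash equilibrium iff no player can strictly gain by switching unilaterally.
(U, L, I): Matrix can switch to O (42 → 43). Not NE.
(U, L, O): Row can switch to D (11 → 41). Not NE.
(U, R, I): Row can switch to D (41 → 95). Not NE.
(U, R, O): Column can switch to L (49 → 77). Not NE.
(D, L, I): Row can switch to U (21 → 31). Not NE.
(D, L, O): Column can switch to R (40 → 59). Not NE.
(D, R, I): Column can switch to L (48 → 62). Not NE.
(D, R, O): Row can switch to U (28 → 30). Not NE.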